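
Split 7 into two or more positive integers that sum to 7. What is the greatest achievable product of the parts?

Define m[k] = max over 1≤i<k of i · max(k−i, m[k−i]); the inner max lets the remainder stay uncut if that's better.
m[2] = 1×max(1,0) = 1×1 = 1
m[3] = 1×max(2,1) = 1×2 = 2
m[4] = 2×max(2,1) = 2×2 = 4
m[5] = 2×max(3,2) = 2×3 = 6
m[6] = 3×max(3,2) = 3×3 = 9
m[7] = 2×max(5,6) = 2×6 = 12
One optimal split: 3 + 2 + 2; product 3×2×2 = 12.

12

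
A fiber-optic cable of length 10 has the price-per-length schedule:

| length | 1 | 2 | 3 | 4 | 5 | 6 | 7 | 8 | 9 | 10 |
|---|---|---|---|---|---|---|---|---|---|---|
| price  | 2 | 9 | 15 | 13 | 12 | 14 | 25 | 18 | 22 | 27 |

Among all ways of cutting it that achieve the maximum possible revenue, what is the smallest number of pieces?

4

Let r[k] be the best obtainable value from length k. For each k, try every first piece i and keep the best of price[i] + r[k−i].
r[1] = 2
r[2] = 9
r[3] = 15
r[4] = 18  (first piece 2, then r[2]=9)
r[5] = 24  (first piece 2, then r[3]=15)
r[6] = 30  (first piece 3, then r[3]=15)
r[7] = 33  (first piece 2, then r[5]=24)
r[8] = 39  (first piece 2, then r[6]=30)
r[9] = 45  (first piece 3, then r[6]=30)
r[10] = 48  (first piece 2, then r[8]=39)
Maximum revenue is $48.
Now minimize piece count subject to staying optimal: for each k, pieces[k] = 1 + min over i with p[i]+r[k−i]=r[k] of pieces[k−i].
pieces[7] = 3
pieces[8] = 3
pieces[9] = 3
pieces[10] = 4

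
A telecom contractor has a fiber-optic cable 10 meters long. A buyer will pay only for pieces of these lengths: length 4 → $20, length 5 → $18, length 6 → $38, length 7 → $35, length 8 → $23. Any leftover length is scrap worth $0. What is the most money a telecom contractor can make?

58

Consider every possible first cut. r[k] is the best of p[i]+r[k−i] over all sellable i≤k.
r[1] = 0
r[2] = 0
r[3] = 0
r[4] = 20
r[5] = 20
r[6] = 38
r[7] = 38
r[8] = 40  (first piece 4, then r[4]=20)
r[9] = 40
r[10] = 58  (first piece 4, then r[6]=38)
One optimal cutting: 6 + 4 → $58.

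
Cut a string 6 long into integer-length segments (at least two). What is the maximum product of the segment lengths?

Fill m[k] for k=2..6: at each k try every first piece i and multiply by the better of (k−i) uncut or m[k−i].
m[2] = 1×max(1,0) = 1×1 = 1
m[3] = 1×max(2,1) = 1×2 = 2
m[4] = 2×max(2,1) = 2×2 = 4
m[5] = 2×max(3,2) = 2×3 = 6
m[6] = 3×max(3,2) = 3×3 = 9
One optimal split: 3 + 3; product 3×3 = 9.

9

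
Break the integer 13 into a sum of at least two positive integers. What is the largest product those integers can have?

108

Fill m[k] for k=2..13: at each k try every first piece i and multiply by the better of (k−i) uncut or m[k−i].
m[2] = 1×max(1,0) = 1×1 = 1
m[3] = max(1×2, 2×1) = 2
m[4] = max(1×3, 2×2, 3×1) = 4
m[5] = max(1×4, 2×3, 3×2, 4×1) = 6
m[6] = max(1×6, 2×4, 3×3, 4×2, 5×1) = 9
m[7] = max(1×9, 2×6, 3×4, 4×3, 5×2, 6×1) = 12
m[8] = max(1×12, 2×9, 3×6, …, 6×2, 7×1) = 18
m[9] = max(1×18, 2×12, 3×9, …, 7×2, 8×1) = 27
m[10] = max(1×27, 2×18, 3×12, …, 8×2, 9×1) = 36
m[11] = max(1×36, 2×27, 3×18, …, 9×2, 10×1) = 54
m[12] = max(1×54, 2×36, 3×27, …, 10×2, 11×1) = 81
m[13] = max(1×81, 2×54, 3×36, …, 11×2, 12×1) = 108
One optimal split: 3 + 3 + 3 + 2 + 2; product 3×3×3×2×2 = 108.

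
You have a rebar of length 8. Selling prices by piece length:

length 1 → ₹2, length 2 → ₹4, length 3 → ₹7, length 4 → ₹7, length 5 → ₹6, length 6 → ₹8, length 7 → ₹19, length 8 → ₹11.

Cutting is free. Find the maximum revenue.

Let r[k] be the best obtainable value from length k. For each k, try every first piece i and keep the best of price[i] + r[k−i].
r[1] = 2
r[2] = max(2+2, 4+0) = 4
r[3] = max(2+4, 4+2, 7+0) = 7
r[4] = max(2+7, 4+4, 7+2, 7+0) = 9
r[5] = max(2+9, 4+7, 7+4, 7+2, 6+0) = 11
r[6] = max(2+11, 4+9, 7+7, 7+4, 6+2, 8+0) = 14
r[7] = max(2+14, 4+11, 7+9, …, 8+2, 19+0) = 19
r[8] = max(2+19, 4+14, 7+11, …, 19+2, 11+0) = 21
One optimal cutting: 7 + 1 → ₹19 + ₹2 = ₹21.

21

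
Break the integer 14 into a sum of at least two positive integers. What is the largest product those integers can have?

162

Define f[k] = max over 1≤i<k of i · max(k−i, f[k−i]); the inner max lets the remainder stay uncut if that's better.
Small cases: f[2]=1, f[3]=2, f[4]=4, f[5]=6, f[6]=9.
f[7] = max(1·9, 2·6, 3·4, 4·3, 5·2, 6·1) = 12
f[8] = max(1·12, 2·9, 3·6, …, 6·2, 7·1) = 18
f[9] = max(1·18, 2·12, 3·9, …, 7·2, 8·1) = 27
f[10] = max(1·27, 2·18, 3·12, …, 8·2, 9·1) = 36
f[11] = max(1·36, 2·27, 3·18, …, 9·2, 10·1) = 54
f[12] = max(1·54, 2·36, 3·27, …, 10·2, 11·1) = 81
f[13] = max(1·81, 2·54, 3·36, …, 11·2, 12·1) = 108
f[14] = max(1·108, 2·81, 3·54, …, 12·2, 13·1) = 162
One optimal split: 3 + 3 + 3 + 3 + 2; product 3·3·3·3·2 = 162.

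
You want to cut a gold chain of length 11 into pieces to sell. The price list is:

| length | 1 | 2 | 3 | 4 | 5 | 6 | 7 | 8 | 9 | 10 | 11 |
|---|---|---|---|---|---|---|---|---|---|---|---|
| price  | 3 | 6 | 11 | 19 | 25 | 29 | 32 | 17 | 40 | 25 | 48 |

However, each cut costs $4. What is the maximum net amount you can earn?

50

Let net[k] be the best obtainable value from length k. For each k, try every first piece i and keep the best of price[i] + net[k−i] minus the 4 cut fee when i<k.
net[1] = 3
net[2] = max(3+3-4, 6+0) = 6
net[3] = max(3+6-4, 6+3-4, 11+0) = 11
net[4] = max(3+11-4, 6+6-4, 11+3-4, 19+0) = 19
net[5] = max(3+19-4, 6+11-4, 11+6-4, 19+3-4, 25+0) = 25
net[6] = max(3+25-4, 6+19-4, 11+11-4, 19+6-4, 25+3-4, 29+0) = 29
net[7] = max(3+29-4, 6+25-4, 11+19-4, …, 29+3-4, 32+0) = 32
net[8] = max(3+32-4, 6+29-4, 11+25-4, …, 32+3-4, 17+0) = 34
net[9] = max(3+34-4, 6+32-4, 11+29-4, …, 17+3-4, 40+0) = 40
net[10] = max(3+40-4, 6+34-4, 11+32-4, …, 40+3-4, 25+0) = 46
net[11] = max(3+46-4, 6+40-4, 11+34-4, …, 25+3-4, 48+0) = 50
One optimal plan: pieces 6 + 5 (1 cut) → $54 − $4 = $50.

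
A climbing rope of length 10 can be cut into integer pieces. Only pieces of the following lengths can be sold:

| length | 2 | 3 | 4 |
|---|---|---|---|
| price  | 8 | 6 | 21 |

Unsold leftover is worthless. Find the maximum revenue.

Build f[k] bottom-up: f[k] = max over allowed piece i of (p[i] + f[k−i]).
f[1] = 0
f[2] = 8
f[3] = max(8+0, 6+0) = 8
f[4] = max(8+8, 6+0, 21+0) = 21
f[5] = max(8+8, 6+8, 21+0) = 21
f[6] = max(8+21, 6+8, 21+8) = 29
f[7] = max(8+21, 6+21, 21+8) = 29
f[8] = max(8+29, 6+21, 21+21) = 42
f[9] = max(8+29, 6+29, 21+21) = 42
f[10] = max(8+42, 6+29, 21+29) = 50
One optimal cutting: 4 + 4 + 2 → €50.

50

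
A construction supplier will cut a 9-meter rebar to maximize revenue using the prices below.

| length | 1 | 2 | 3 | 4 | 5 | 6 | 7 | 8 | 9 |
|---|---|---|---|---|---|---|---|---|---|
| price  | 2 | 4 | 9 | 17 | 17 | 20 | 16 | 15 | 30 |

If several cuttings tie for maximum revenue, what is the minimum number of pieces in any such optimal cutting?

3

Let r[k] be the best obtainable value from length k. For each k, try every first piece i and keep the best of price[i] + r[k−i].
r[1] = 2
r[2] = 4  (first piece 1, then r[1]=2)
r[3] = 9
r[4] = 17
r[5] = 19  (first piece 1, then r[4]=17)
r[6] = 21  (first piece 1, then r[5]=19)
r[7] = 26  (first piece 3, then r[4]=17)
r[8] = 34  (first piece 4, then r[4]=17)
r[9] = 36  (first piece 1, then r[8]=34)
Maximum revenue is ₹36.
Now minimize piece count subject to staying optimal: for each k, pieces[k] = 1 + min over i with p[i]+r[k−i]=r[k] of pieces[k−i].
pieces[6] = 2
pieces[7] = 2
pieces[8] = 2
pieces[9] = 3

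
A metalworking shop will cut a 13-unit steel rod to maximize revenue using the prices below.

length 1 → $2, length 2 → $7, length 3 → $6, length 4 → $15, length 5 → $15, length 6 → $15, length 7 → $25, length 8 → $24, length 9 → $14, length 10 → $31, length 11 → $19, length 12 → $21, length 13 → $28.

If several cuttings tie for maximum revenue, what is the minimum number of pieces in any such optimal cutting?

Build r[k] bottom-up: r[k] = max over allowed piece i of (p[i] + r[k−i]).
r[1] = 2
r[2] = 7
r[3] = 9  (first piece 1, then r[2]=7)
r[4] = 15
r[5] = 17  (first piece 1, then r[4]=15)
r[6] = 22  (first piece 2, then r[4]=15)
r[7] = 25
r[8] = 30  (first piece 4, then r[4]=15)
r[9] = 32  (first piece 1, then r[8]=30)
r[10] = 37  (first piece 2, then r[8]=30)
r[11] = 40  (first piece 4, then r[7]=25)
r[12] = 45  (first piece 4, then r[8]=30)
r[13] = 47  (first piece 1, then r[12]=45)
Maximum revenue is $47.
Now minimize piece count subject to staying optimal: for each k, pieces[k] = 1 + min over i with p[i]+r[k−i]=r[k] of pieces[k−i].
pieces[10] = 3
pieces[11] = 2
pieces[12] = 3
pieces[13] = 3

3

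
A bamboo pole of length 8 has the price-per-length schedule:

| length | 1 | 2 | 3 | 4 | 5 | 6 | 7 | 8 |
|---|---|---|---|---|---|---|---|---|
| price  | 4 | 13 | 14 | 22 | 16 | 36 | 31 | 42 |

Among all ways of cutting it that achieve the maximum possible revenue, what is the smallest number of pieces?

Build r[k] bottom-up: r[k] = max over allowed piece i of (p[i] + r[k−i]).
r[1] = 4
r[2] = max(4+4, 13+0) = 13
r[3] = max(4+13, 13+4, 14+0) = 17
r[4] = max(4+17, 13+13, 14+4, 22+0) = 26
r[5] = max(4+26, 13+17, 14+13, 22+4, 16+0) = 30
r[6] = max(4+30, 13+26, 14+17, 22+13, 16+4, 36+0) = 39
r[7] = max(4+39, 13+30, 14+26, …, 36+4, 31+0) = 43
r[8] = max(4+43, 13+39, 14+30, …, 31+4, 42+0) = 52
Maximum revenue is $52.
Now minimize piece count subject to staying optimal: for each k, pieces[k] = 1 + min over i with p[i]+r[k−i]=r[k] of pieces[k−i].
pieces[5] = 3
pieces[6] = 3
pieces[7] = 4
pieces[8] = 4

4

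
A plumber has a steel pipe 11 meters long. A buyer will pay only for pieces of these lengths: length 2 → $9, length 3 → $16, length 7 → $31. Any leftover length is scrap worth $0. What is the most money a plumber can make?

Let r[k] be the best obtainable value from length k. For each k, try every first piece i and keep the best of price[i] + r[k−i].
r[1] = 0
r[2] = 9
r[3] = 16
r[4] = 18  (first piece 2, then r[2]=9)
r[5] = 25  (first piece 2, then r[3]=16)
r[6] = 32  (first piece 3, then r[3]=16)
r[7] = 34  (first piece 2, then r[5]=25)
r[8] = 41  (first piece 2, then r[6]=32)
r[9] = 48  (first piece 3, then r[6]=32)
r[10] = 50  (first piece 2, then r[8]=41)
r[11] = 57  (first piece 2, then r[9]=48)
One optimal cutting: 3 + 3 + 3 + 2 → $57.

57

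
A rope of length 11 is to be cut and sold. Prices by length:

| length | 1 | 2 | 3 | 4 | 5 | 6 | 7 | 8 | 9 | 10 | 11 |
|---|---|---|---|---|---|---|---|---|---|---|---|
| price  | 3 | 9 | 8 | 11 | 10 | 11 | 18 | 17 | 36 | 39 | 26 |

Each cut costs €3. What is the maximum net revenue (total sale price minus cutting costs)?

Consider every possible first cut. r[k] is the best of p[i]+r[k−i] over all sellable i≤k, charging 3 whenever i<k.
r[1] = 3
r[2] = 9
r[3] = 9  (first piece 1, then r[2]=9)
r[4] = 15  (first piece 2, then r[2]=9)
r[5] = 15  (first piece 1, then r[4]=15)
r[6] = 21  (first piece 2, then r[4]=15)
r[7] = 21  (first piece 1, then r[6]=21)
r[8] = 27  (first piece 2, then r[6]=21)
r[9] = 36
r[10] = 39
r[11] = 42  (first piece 2, then r[9]=36)
One optimal plan: pieces 9 + 2 (1 cut) → €45 − €3 = €42.

42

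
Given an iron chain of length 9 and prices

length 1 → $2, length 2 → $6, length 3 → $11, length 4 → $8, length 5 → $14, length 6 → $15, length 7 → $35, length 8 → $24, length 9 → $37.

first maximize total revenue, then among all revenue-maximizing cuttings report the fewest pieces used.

Let r[k] be the best obtainable value from length k. For each k, try every first piece i and keep the best of price[i] + r[k−i].
r[1] = 2
r[2] = 6
r[3] = 11
r[4] = 13  (first piece 1, then r[3]=11)
r[5] = 17  (first piece 2, then r[3]=11)
r[6] = 22  (first piece 3, then r[3]=11)
r[7] = 35
r[8] = 37  (first piece 1, then r[7]=35)
r[9] = 41  (first piece 2, then r[7]=35)
Maximum revenue is $41.
Now minimize piece count subject to staying optimal: for each k, pieces[k] = 1 + min over i with p[i]+r[k−i]=r[k] of pieces[k−i].
pieces[6] = 2
pieces[7] = 1
pieces[8] = 2
pieces[9] = 2

2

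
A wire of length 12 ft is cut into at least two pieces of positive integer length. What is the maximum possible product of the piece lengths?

Define m[k] = max over 1≤i<k of i · max(k−i, m[k−i]); the inner max lets the remainder stay uncut if that's better.
m[2] = 1·max(1,0) = 1·1 = 1
m[3] = 1·max(2,1) = 1·2 = 2
m[4] = 2·max(2,1) = 2·2 = 4
m[5] = 2·max(3,2) = 2·3 = 6
m[6] = 3·max(3,2) = 3·3 = 9
m[7] = 2·max(5,6) = 2·6 = 12
m[8] = 2·max(6,9) = 2·9 = 18
m[9] = 3·max(6,9) = 3·9 = 27
m[10] = 2·max(8,18) = 2·18 = 36
m[11] = 2·max(9,27) = 2·27 = 54
m[12] = 3·max(9,27) = 3·27 = 81
One optimal split: 3 + 3 + 3 + 3; product 3·3·3·3 = 81.

81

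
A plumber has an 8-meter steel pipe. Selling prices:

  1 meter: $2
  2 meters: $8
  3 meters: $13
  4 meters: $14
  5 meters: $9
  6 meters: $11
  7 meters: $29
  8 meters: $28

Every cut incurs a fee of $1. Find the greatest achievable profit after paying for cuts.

32

Consider every possible first cut. r[k] is the best of p[i]+r[k−i] over all sellable i≤k, charging 1 whenever i<k.
r[1] = 2
r[2] = max(2+2-1, 8+0) = 8
r[3] = max(2+8-1, 8+2-1, 13+0) = 13
r[4] = max(2+13-1, 8+8-1, 13+2-1, 14+0) = 15
r[5] = max(2+15-1, 8+13-1, 13+8-1, 14+2-1, 9+0) = 20
r[6] = max(2+20-1, 8+15-1, 13+13-1, 14+8-1, 9+2-1, 11+0) = 25
r[7] = max(2+25-1, 8+20-1, 13+15-1, …, 11+2-1, 29+0) = 29
r[8] = max(2+29-1, 8+25-1, 13+20-1, …, 29+2-1, 28+0) = 32
One optimal plan: pieces 3 + 3 + 2 (2 cuts) → $34 − $2 = $32.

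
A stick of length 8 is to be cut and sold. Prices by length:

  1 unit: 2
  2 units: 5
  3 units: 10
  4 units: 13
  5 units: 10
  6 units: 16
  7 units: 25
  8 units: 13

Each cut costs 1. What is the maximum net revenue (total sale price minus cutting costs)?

26

Consider every possible first cut. net[k] is the best of p[i]+net[k−i] over all sellable i≤k, charging 1 whenever i<k.
net[1] = 2
net[2] = max(2+2-1, 5+0) = 5
net[3] = max(2+5-1, 5+2-1, 10+0) = 10
net[4] = max(2+10-1, 5+5-1, 10+2-1, 13+0) = 13
net[5] = max(2+13-1, 5+10-1, 10+5-1, 13+2-1, 10+0) = 14
net[6] = max(2+14-1, 5+13-1, 10+10-1, 13+5-1, 10+2-1, 16+0) = 19
net[7] = max(2+19-1, 5+14-1, 10+13-1, …, 16+2-1, 25+0) = 25
net[8] = max(2+25-1, 5+19-1, 10+14-1, …, 25+2-1, 13+0) = 26
One optimal plan: pieces 7 + 1 (1 cut) → 27 − 1 = 26.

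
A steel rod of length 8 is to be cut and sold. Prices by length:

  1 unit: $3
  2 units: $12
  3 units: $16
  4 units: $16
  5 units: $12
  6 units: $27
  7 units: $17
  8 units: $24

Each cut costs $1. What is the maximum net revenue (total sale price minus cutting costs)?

Build r[k] bottom-up: r[k] = max over allowed piece i of (p[i] + r[k−i]) − 1 per cut.
r[1] = 3
r[2] = 12
r[3] = 16
r[4] = 23  (first piece 2, then r[2]=12)
r[5] = 27  (first piece 2, then r[3]=16)
r[6] = 34  (first piece 2, then r[4]=23)
r[7] = 38  (first piece 2, then r[5]=27)
r[8] = 45  (first piece 2, then r[6]=34)
One optimal plan: pieces 2 + 2 + 2 + 2 (3 cuts) → $48 − $3 = $45.

45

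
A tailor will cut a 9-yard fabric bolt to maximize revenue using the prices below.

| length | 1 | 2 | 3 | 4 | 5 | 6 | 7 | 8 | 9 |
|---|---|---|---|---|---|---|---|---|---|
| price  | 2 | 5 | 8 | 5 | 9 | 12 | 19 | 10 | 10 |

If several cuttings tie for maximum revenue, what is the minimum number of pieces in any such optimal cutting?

2

Let r[k] be the best obtainable value from length k. For each k, try every first piece i and keep the best of price[i] + r[k−i].
r[1] = 2
r[2] = max(2+2, 5+0) = 5
r[3] = max(2+5, 5+2, 8+0) = 8
r[4] = max(2+8, 5+5, 8+2, 5+0) = 10
r[5] = max(2+10, 5+8, 8+5, 5+2, 9+0) = 13
r[6] = max(2+13, 5+10, 8+8, 5+5, 9+2, 12+0) = 16
r[7] = max(2+16, 5+13, 8+10, …, 12+2, 19+0) = 19
r[8] = max(2+19, 5+16, 8+13, …, 19+2, 10+0) = 21
r[9] = max(2+21, 5+19, 8+16, …, 10+2, 10+0) = 24
Maximum revenue is $24.
Now minimize piece count subject to staying optimal: for each k, pieces[k] = 1 + min over i with p[i]+r[k−i]=r[k] of pieces[k−i].
pieces[6] = 2
pieces[7] = 1
pieces[8] = 2
pieces[9] = 2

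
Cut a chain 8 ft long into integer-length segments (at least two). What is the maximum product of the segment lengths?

18

Let prod[k] be the best product for length k (with at least one cut). For each first piece i, the rest contributes max(k−i, prod[k−i]).
prod[2] = 1×max(1,0) = 1×1 = 1
prod[3] = 1×max(2,1) = 1×2 = 2
prod[4] = 2×max(2,1) = 2×2 = 4
prod[5] = 2×max(3,2) = 2×3 = 6
prod[6] = 3×max(3,2) = 3×3 = 9
prod[7] = 2×max(5,6) = 2×6 = 12
prod[8] = 2×max(6,9) = 2×9 = 18
One optimal split: 3 + 3 + 2; product 3×3×2 = 18.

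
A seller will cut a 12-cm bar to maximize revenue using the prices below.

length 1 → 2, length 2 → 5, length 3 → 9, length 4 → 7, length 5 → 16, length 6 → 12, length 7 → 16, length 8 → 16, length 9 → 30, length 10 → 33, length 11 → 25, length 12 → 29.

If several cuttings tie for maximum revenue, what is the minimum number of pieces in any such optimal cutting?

Consider every possible first cut. r[k] is the best of p[i]+r[k−i] over all sellable i≤k.
r[1] = 2
r[2] = 5
r[3] = 9
r[4] = 11  (first piece 1, then r[3]=9)
r[5] = 16
r[6] = 18  (first piece 1, then r[5]=16)
r[7] = 21  (first piece 2, then r[5]=16)
r[8] = 25  (first piece 3, then r[5]=16)
r[9] = 30
r[10] = 33
r[11] = 35  (first piece 1, then r[10]=33)
r[12] = 39  (first piece 3, then r[9]=30)
Maximum revenue is 39.
Now minimize piece count subject to staying optimal: for each k, pieces[k] = 1 + min over i with p[i]+r[k−i]=r[k] of pieces[k−i].
pieces[9] = 1
pieces[10] = 1
pieces[11] = 2
pieces[12] = 2

2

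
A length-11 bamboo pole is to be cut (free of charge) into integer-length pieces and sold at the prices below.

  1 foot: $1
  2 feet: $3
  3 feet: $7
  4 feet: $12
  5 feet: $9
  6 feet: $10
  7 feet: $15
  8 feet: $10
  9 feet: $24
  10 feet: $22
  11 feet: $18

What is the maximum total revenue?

Consider every possible first cut. R[k] is the best of p[i]+R[k−i] over all sellable i≤k.
R[1] = 1
R[2] = max(1+1, 3+0) = 3
R[3] = max(1+3, 3+1, 7+0) = 7
R[4] = max(1+7, 3+3, 7+1, 12+0) = 12
R[5] = max(1+12, 3+7, 7+3, 12+1, 9+0) = 13
R[6] = max(1+13, 3+12, 7+7, 12+3, 9+1, 10+0) = 15
R[7] = max(1+15, 3+13, 7+12, …, 10+1, 15+0) = 19
R[8] = max(1+19, 3+15, 7+13, …, 15+1, 10+0) = 24
R[9] = max(1+24, 3+19, 7+15, …, 10+1, 24+0) = 25
R[10] = max(1+25, 3+24, 7+19, …, 24+1, 22+0) = 27
R[11] = max(1+27, 3+25, 7+24, …, 22+1, 18+0) = 31
One optimal cutting: 4 + 4 + 3 → $12 + $12 + $7 = $31.

31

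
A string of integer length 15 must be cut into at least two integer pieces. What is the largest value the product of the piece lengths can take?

Define f[k] = max over 1≤i<k of i · max(k−i, f[k−i]); the inner max lets the remainder stay uncut if that's better.
f[2] = 1×max(1,0) = 1×1 = 1
f[3] = max(1×2, 2×1) = 2
f[4] = max(1×3, 2×2, 3×1) = 4
f[5] = max(1×4, 2×3, 3×2, 4×1) = 6
f[6] = max(1×6, 2×4, 3×3, 4×2, 5×1) = 9
f[7] = max(1×9, 2×6, 3×4, 4×3, 5×2, 6×1) = 12
f[8] = max(1×12, 2×9, 3×6, …, 6×2, 7×1) = 18
f[9] = max(1×18, 2×12, 3×9, …, 7×2, 8×1) = 27
f[10] = max(1×27, 2×18, 3×12, …, 8×2, 9×1) = 36
f[11] = max(1×36, 2×27, 3×18, …, 9×2, 10×1) = 54
f[12] = max(1×54, 2×36, 3×27, …, 10×2, 11×1) = 81
f[13] = max(1×81, 2×54, 3×36, …, 11×2, 12×1) = 108
f[14] = max(1×108, 2×81, 3×54, …, 12×2, 13×1) = 162
f[15] = max(1×162, 2×108, 3×81, …, 13×2, 14×1) = 243
One optimal split: 3 + 3 + 3 + 3 + 3; product 3×3×3×3×3 = 243.

243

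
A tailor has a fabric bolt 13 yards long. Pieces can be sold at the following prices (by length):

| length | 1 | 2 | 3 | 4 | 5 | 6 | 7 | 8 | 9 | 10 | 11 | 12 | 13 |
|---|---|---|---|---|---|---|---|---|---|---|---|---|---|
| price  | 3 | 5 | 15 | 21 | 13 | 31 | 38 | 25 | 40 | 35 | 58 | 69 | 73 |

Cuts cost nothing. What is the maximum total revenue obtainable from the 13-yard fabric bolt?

Consider every possible first cut. best[k] is the best of p[i]+best[k−i] over all sellable i≤k.
best[1] = 3
best[2] = 6  (first piece 1, then best[1]=3)
best[3] = 15
best[4] = 21
best[5] = 24  (first piece 1, then best[4]=21)
best[6] = 31
best[7] = 38
best[8] = 42  (first piece 4, then best[4]=21)
best[9] = 46  (first piece 3, then best[6]=31)
best[10] = 53  (first piece 3, then best[7]=38)
best[11] = 59  (first piece 4, then best[7]=38)
best[12] = 69
best[13] = 73
Best is to sell the whole 13-yard piece uncut for $73.

73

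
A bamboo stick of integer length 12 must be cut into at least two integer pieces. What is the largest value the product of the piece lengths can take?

81

Define P[k] = max over 1≤i<k of i · max(k−i, P[k−i]); the inner max lets the remainder stay uncut if that's better.
P[2] = 1*max(1,0) = 1*1 = 1
P[3] = 1*max(2,1) = 1*2 = 2
P[4] = 2*max(2,1) = 2*2 = 4
P[5] = 2*max(3,2) = 2*3 = 6
P[6] = 3*max(3,2) = 3*3 = 9
P[7] = 2*max(5,6) = 2*6 = 12
P[8] = 2*max(6,9) = 2*9 = 18
P[9] = 3*max(6,9) = 3*9 = 27
P[10] = 2*max(8,18) = 2*18 = 36
P[11] = 2*max(9,27) = 2*27 = 54
P[12] = 3*max(9,27) = 3*27 = 81
One optimal split: 3 + 3 + 3 + 3; product 3*3*3*3 = 81.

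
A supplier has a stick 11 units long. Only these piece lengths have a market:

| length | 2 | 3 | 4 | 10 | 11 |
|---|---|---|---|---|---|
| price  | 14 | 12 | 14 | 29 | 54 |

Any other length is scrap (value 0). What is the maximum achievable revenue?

70

Consider every possible first cut. best[k] is the best of p[i]+best[k−i] over all sellable i≤k.
best[1] = 0
best[2] = 14
best[3] = 14
best[4] = 28  (first piece 2, then best[2]=14)
best[5] = 28
best[6] = 42  (first piece 2, then best[4]=28)
best[7] = 42
best[8] = 56  (first piece 2, then best[6]=42)
best[9] = 56
best[10] = 70  (first piece 2, then best[8]=56)
best[11] = 70
One optimal cutting: pieces 2 + 2 + 2 + 2 + 2 with 1 unit of scrap → 70.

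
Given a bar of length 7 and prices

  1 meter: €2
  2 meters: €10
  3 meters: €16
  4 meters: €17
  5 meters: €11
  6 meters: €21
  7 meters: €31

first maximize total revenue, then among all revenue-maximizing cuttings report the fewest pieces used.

Consider every possible first cut. r[k] is the best of p[i]+r[k−i] over all sellable i≤k.
r[1] = 2
r[2] = 10
r[3] = 16
r[4] = 20  (first piece 2, then r[2]=10)
r[5] = 26  (first piece 2, then r[3]=16)
r[6] = 32  (first piece 3, then r[3]=16)
r[7] = 36  (first piece 2, then r[5]=26)
Maximum revenue is €36.
Now minimize piece count subject to staying optimal: for each k, pieces[k] = 1 + min over i with p[i]+r[k−i]=r[k] of pieces[k−i].
pieces[4] = 2
pieces[5] = 2
pieces[6] = 2
pieces[7] = 3

3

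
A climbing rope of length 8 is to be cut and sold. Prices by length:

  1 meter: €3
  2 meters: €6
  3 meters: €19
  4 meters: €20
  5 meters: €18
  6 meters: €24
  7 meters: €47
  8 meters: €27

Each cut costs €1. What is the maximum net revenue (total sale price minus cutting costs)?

Consider every possible first cut. net[k] is the best of p[i]+net[k−i] over all sellable i≤k, charging 1 whenever i<k.
net[1] = 3
net[2] = max(3+3-1, 6+0) = 6
net[3] = max(3+6-1, 6+3-1, 19+0) = 19
net[4] = max(3+19-1, 6+6-1, 19+3-1, 20+0) = 21
net[5] = max(3+21-1, 6+19-1, 19+6-1, 20+3-1, 18+0) = 24
net[6] = max(3+24-1, 6+21-1, 19+19-1, 20+6-1, 18+3-1, 24+0) = 37
net[7] = max(3+37-1, 6+24-1, 19+21-1, …, 24+3-1, 47+0) = 47
net[8] = max(3+47-1, 6+37-1, 19+24-1, …, 47+3-1, 27+0) = 49
One optimal plan: pieces 7 + 1 (1 cut) → €50 − €1 = €49.

49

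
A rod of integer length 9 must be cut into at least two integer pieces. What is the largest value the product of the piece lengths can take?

27

Define prod[k] = max over 1≤i<k of i · max(k−i, prod[k−i]); the inner max lets the remainder stay uncut if that's better.
prod[2] = 1×max(1,0) = 1×1 = 1
prod[3] = max(1×2, 2×1) = 2
prod[4] = max(1×3, 2×2, 3×1) = 4
prod[5] = max(1×4, 2×3, 3×2, 4×1) = 6
prod[6] = max(1×6, 2×4, 3×3, 4×2, 5×1) = 9
prod[7] = max(1×9, 2×6, 3×4, 4×3, 5×2, 6×1) = 12
prod[8] = max(1×12, 2×9, 3×6, …, 6×2, 7×1) = 18
prod[9] = max(1×18, 2×12, 3×9, …, 7×2, 8×1) = 27
One optimal split: 3 + 3 + 3; product 3×3×3 = 27.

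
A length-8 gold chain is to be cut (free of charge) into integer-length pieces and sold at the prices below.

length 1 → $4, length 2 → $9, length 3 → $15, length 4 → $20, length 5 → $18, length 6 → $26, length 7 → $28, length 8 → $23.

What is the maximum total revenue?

Let best[k] be the best obtainable value from length k. For each k, try every first piece i and keep the best of price[i] + best[k−i].
best[1] = 4
best[2] = 9
best[3] = 15
best[4] = 20
best[5] = 24  (first piece 1, then best[4]=20)
best[6] = 30  (first piece 3, then best[3]=15)
best[7] = 35  (first piece 3, then best[4]=20)
best[8] = 40  (first piece 4, then best[4]=20)
One optimal cutting: 4 + 4 → $20 + $20 = $40.

40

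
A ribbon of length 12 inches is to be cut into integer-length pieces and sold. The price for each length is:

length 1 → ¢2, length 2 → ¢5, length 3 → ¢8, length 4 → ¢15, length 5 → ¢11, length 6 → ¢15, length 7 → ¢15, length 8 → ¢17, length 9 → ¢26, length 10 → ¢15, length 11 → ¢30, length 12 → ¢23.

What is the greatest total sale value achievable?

Build v[k] bottom-up: v[k] = max over allowed piece i of (p[i] + v[k−i]).
v[1] = 2
v[2] = 5
v[3] = 8
v[4] = 15
v[5] = 17  (first piece 1, then v[4]=15)
v[6] = 20  (first piece 2, then v[4]=15)
v[7] = 23  (first piece 3, then v[4]=15)
v[8] = 30  (first piece 4, then v[4]=15)
v[9] = 32  (first piece 1, then v[8]=30)
v[10] = 35  (first piece 2, then v[8]=30)
v[11] = 38  (first piece 3, then v[8]=30)
v[12] = 45  (first piece 4, then v[8]=30)
One optimal cutting: 4 + 4 + 4 → ¢15 + ¢15 + ¢15 = ¢45.

45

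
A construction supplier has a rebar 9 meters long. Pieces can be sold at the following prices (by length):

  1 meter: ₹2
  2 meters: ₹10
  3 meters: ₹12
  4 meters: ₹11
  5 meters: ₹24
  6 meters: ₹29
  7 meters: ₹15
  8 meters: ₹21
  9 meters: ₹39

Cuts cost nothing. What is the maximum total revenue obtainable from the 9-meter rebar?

Consider every possible first cut. r[k] is the best of p[i]+r[k−i] over all sellable i≤k.
r[1] = 2
r[2] = max(2+2, 10+0) = 10
r[3] = max(2+10, 10+2, 12+0) = 12
r[4] = max(2+12, 10+10, 12+2, 11+0) = 20
r[5] = max(2+20, 10+12, 12+10, 11+2, 24+0) = 24
r[6] = max(2+24, 10+20, 12+12, 11+10, 24+2, 29+0) = 30
r[7] = max(2+30, 10+24, 12+20, …, 29+2, 15+0) = 34
r[8] = max(2+34, 10+30, 12+24, …, 15+2, 21+0) = 40
r[9] = max(2+40, 10+34, 12+30, …, 21+2, 39+0) = 44
One optimal cutting: 5 + 2 + 2 → ₹24 + ₹10 + ₹10 = ₹44.

44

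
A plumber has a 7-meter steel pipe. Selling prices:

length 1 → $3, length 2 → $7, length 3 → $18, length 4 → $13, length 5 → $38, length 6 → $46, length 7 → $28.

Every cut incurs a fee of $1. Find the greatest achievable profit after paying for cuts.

48

Build net[k] bottom-up: net[k] = max over allowed piece i of (p[i] + net[k−i]) − 1 per cut.
net[1] = 3
net[2] = max(3+3-1, 7+0) = 7
net[3] = max(3+7-1, 7+3-1, 18+0) = 18
net[4] = max(3+18-1, 7+7-1, 18+3-1, 13+0) = 20
net[5] = max(3+20-1, 7+18-1, 18+7-1, 13+3-1, 38+0) = 38
net[6] = max(3+38-1, 7+20-1, 18+18-1, 13+7-1, 38+3-1, 46+0) = 46
net[7] = max(3+46-1, 7+38-1, 18+20-1, …, 46+3-1, 28+0) = 48
One optimal plan: pieces 6 + 1 (1 cut) → $49 − $1 = $48.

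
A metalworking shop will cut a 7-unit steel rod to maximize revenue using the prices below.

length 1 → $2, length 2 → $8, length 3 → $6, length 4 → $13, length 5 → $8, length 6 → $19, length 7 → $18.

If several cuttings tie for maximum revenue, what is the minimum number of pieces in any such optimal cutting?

Let r[k] be the best obtainable value from length k. For each k, try every first piece i and keep the best of price[i] + r[k−i].
r[1] = 2
r[2] = max(2+2, 8+0) = 8
r[3] = max(2+8, 8+2, 6+0) = 10
r[4] = max(2+10, 8+8, 6+2, 13+0) = 16
r[5] = max(2+16, 8+10, 6+8, 13+2, 8+0) = 18
r[6] = max(2+18, 8+16, 6+10, 13+8, 8+2, 19+0) = 24
r[7] = max(2+24, 8+18, 6+16, …, 19+2, 18+0) = 26
Maximum revenue is $26.
Now minimize piece count subject to staying optimal: for each k, pieces[k] = 1 + min over i with p[i]+r[k−i]=r[k] of pieces[k−i].
pieces[4] = 2
pieces[5] = 3
pieces[6] = 3
pieces[7] = 4

4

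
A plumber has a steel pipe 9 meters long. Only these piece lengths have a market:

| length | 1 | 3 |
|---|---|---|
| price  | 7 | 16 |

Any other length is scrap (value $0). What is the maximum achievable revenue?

Build best[k] bottom-up: best[k] = max over allowed piece i of (p[i] + best[k−i]).
best[1] = 7
best[2] = 14  (first piece 1, then best[1]=7)
best[3] = 21  (first piece 1, then best[2]=14)
best[4] = 28  (first piece 1, then best[3]=21)
best[5] = 35  (first piece 1, then best[4]=28)
best[6] = 42  (first piece 1, then best[5]=35)
best[7] = 49  (first piece 1, then best[6]=42)
best[8] = 56  (first piece 1, then best[7]=49)
best[9] = 63  (first piece 1, then best[8]=56)
One optimal cutting: 1 + 1 + 1 + 1 + 1 + 1 + 1 + 1 + 1 → $63.

63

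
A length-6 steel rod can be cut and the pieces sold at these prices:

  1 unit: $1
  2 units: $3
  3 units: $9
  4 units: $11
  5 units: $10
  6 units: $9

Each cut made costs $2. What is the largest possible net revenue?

Consider every possible first cut. v[k] is the best of p[i]+v[k−i] over all sellable i≤k, charging 2 whenever i<k.
v[1] = 1
v[2] = max(1+1-2, 3+0) = 3
v[3] = max(1+3-2, 3+1-2, 9+0) = 9
v[4] = max(1+9-2, 3+3-2, 9+1-2, 11+0) = 11
v[5] = max(1+11-2, 3+9-2, 9+3-2, 11+1-2, 10+0) = 10
v[6] = max(1+10-2, 3+11-2, 9+9-2, 11+3-2, 10+1-2, 9+0) = 16
One optimal plan: pieces 3 + 3 (1 cut) → $18 − $2 = $16.

16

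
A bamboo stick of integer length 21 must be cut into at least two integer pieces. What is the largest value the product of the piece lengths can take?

Fill f[k] for k=2..21: at each k try every first piece i and multiply by the better of (k−i) uncut or f[k−i].
f[2] = 1×max(1,0) = 1×1 = 1
f[3] = max(1×2, 2×1) = 2
f[4] = max(1×3, 2×2, 3×1) = 4
f[5] = max(1×4, 2×3, 3×2, 4×1) = 6
f[6] = max(1×6, 2×4, 3×3, 4×2, 5×1) = 9
f[7] = max(1×9, 2×6, 3×4, 4×3, 5×2, 6×1) = 12
f[8] = max(1×12, 2×9, 3×6, …, 6×2, 7×1) = 18
f[9] = max(1×18, 2×12, 3×9, …, 7×2, 8×1) = 27
f[10] = max(1×27, 2×18, 3×12, …, 8×2, 9×1) = 36
f[11] = max(1×36, 2×27, 3×18, …, 9×2, 10×1) = 54
f[12] = max(1×54, 2×36, 3×27, …, 10×2, 11×1) = 81
f[13] = max(1×81, 2×54, 3×36, …, 11×2, 12×1) = 108
f[14] = max(1×108, 2×81, 3×54, …, 12×2, 13×1) = 162
f[15] = max(1×162, 2×108, 3×81, …, 13×2, 14×1) = 243
f[16] = max(1×243, 2×162, 3×108, …, 14×2, 15×1) = 324
f[17] = max(1×324, 2×243, 3×162, …, 15×2, 16×1) = 486
f[18] = max(1×486, 2×324, 3×243, …, 16×2, 17×1) = 729
f[19] = max(1×729, 2×486, 3×324, …, 17×2, 18×1) = 972
f[20] = max(1×972, 2×729, 3×486, …, 18×2, 19×1) = 1458
f[21] = max(1×1458, 2×972, 3×729, …, 19×2, 20×1) = 2187
One optimal split: 3 + 3 + 3 + 3 + 3 + 3 + 3; product 3×3×3×3×3×3×3 = 2187.

2187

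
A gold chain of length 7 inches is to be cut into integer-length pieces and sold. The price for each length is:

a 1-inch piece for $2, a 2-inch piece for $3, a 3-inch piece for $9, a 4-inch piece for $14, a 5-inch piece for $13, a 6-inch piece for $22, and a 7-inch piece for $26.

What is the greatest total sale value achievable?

26

Build R[k] bottom-up: R[k] = max over allowed piece i of (p[i] + R[k−i]).
R[1] = 2
R[2] = max(2+2, 3+0) = 4
R[3] = max(2+4, 3+2, 9+0) = 9
R[4] = max(2+9, 3+4, 9+2, 14+0) = 14
R[5] = max(2+14, 3+9, 9+4, 14+2, 13+0) = 16
R[6] = max(2+16, 3+14, 9+9, 14+4, 13+2, 22+0) = 22
R[7] = max(2+22, 3+16, 9+14, …, 22+2, 26+0) = 26
Best is to sell the whole 7-inch piece uncut for $26.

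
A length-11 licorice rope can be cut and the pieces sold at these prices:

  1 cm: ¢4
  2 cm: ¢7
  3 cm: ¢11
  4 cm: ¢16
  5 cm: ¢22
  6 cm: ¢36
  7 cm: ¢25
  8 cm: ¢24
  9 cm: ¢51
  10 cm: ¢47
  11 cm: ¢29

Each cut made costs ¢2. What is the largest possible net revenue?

Let r[k] be the best obtainable value from length k. For each k, try every first piece i and keep the best of price[i] + r[k−i] minus the 2 cut fee when i<k.
r[1] = 4
r[2] = 7
r[3] = 11
r[4] = 16
r[5] = 22
r[6] = 36
r[7] = 38  (first piece 1, then r[6]=36)
r[8] = 41  (first piece 2, then r[6]=36)
r[9] = 51
r[10] = 53  (first piece 1, then r[9]=51)
r[11] = 56  (first piece 2, then r[9]=51)
One optimal plan: pieces 9 + 2 (1 cut) → ¢58 − ¢2 = ¢56.

56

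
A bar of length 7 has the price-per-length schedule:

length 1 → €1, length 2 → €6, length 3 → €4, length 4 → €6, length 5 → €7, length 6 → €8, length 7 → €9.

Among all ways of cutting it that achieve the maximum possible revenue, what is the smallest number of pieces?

4

Consider every possible first cut. r[k] is the best of p[i]+r[k−i] over all sellable i≤k.
r[1] = 1
r[2] = 6
r[3] = 7  (first piece 1, then r[2]=6)
r[4] = 12  (first piece 2, then r[2]=6)
r[5] = 13  (first piece 1, then r[4]=12)
r[6] = 18  (first piece 2, then r[4]=12)
r[7] = 19  (first piece 1, then r[6]=18)
Maximum revenue is €19.
Now minimize piece count subject to staying optimal: for each k, pieces[k] = 1 + min over i with p[i]+r[k−i]=r[k] of pieces[k−i].
pieces[4] = 2
pieces[5] = 3
pieces[6] = 3
pieces[7] = 4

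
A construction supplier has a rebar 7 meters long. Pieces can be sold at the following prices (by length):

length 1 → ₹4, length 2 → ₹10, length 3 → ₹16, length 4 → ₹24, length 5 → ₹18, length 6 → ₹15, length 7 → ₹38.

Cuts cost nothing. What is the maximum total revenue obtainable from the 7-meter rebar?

40

Consider every possible first cut. R[k] is the best of p[i]+R[k−i] over all sellable i≤k.
R[1] = 4
R[2] = 10
R[3] = 16
R[4] = 24
R[5] = 28  (first piece 1, then R[4]=24)
R[6] = 34  (first piece 2, then R[4]=24)
R[7] = 40  (first piece 3, then R[4]=24)
One optimal cutting: 4 + 3 → ₹24 + ₹16 = ₹40.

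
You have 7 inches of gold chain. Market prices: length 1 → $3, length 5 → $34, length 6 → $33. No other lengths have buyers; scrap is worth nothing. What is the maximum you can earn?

Let f[k] be the best obtainable value from length k. For each k, try every first piece i and keep the best of price[i] + f[k−i].
f[1] = 3
f[2] = 6  (first piece 1, then f[1]=3)
f[3] = 9  (first piece 1, then f[2]=6)
f[4] = 12  (first piece 1, then f[3]=9)
f[5] = max(3+12, 34+0) = 34
f[6] = max(3+34, 34+3, 33+0) = 37
f[7] = max(3+37, 34+6, 33+3) = 40
One optimal cutting: 5 + 1 + 1 → $40.

40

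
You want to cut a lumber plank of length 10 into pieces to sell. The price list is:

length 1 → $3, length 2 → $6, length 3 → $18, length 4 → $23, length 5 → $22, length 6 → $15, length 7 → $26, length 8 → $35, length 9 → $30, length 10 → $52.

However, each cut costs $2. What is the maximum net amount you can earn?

55

Let v[k] be the best obtainable value from length k. For each k, try every first piece i and keep the best of price[i] + v[k−i] minus the 2 cut fee when i<k.
v[1] = 3
v[2] = 6
v[3] = 18
v[4] = 23
v[5] = 24  (first piece 1, then v[4]=23)
v[6] = 34  (first piece 3, then v[3]=18)
v[7] = 39  (first piece 3, then v[4]=23)
v[8] = 44  (first piece 4, then v[4]=23)
v[9] = 50  (first piece 3, then v[6]=34)
v[10] = 55  (first piece 3, then v[7]=39)
One optimal plan: pieces 4 + 3 + 3 (2 cuts) → $59 − $4 = $55.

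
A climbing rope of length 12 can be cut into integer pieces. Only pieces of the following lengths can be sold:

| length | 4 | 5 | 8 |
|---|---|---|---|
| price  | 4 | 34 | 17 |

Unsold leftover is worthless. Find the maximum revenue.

68

Let best[k] be the best obtainable value from length k. For each k, try every first piece i and keep the best of price[i] + best[k−i].
best[1] = 0
best[2] = 0
best[3] = 0
best[4] = 4
best[5] = max(4+0, 34+0) = 34
best[6] = max(4+0, 34+0) = 34
best[7] = max(4+0, 34+0) = 34
best[8] = max(4+4, 34+0, 17+0) = 34
best[9] = max(4+34, 34+4, 17+0) = 38
best[10] = max(4+34, 34+34, 17+0) = 68
best[11] = max(4+34, 34+34, 17+0) = 68
best[12] = max(4+34, 34+34, 17+4) = 68
One optimal cutting: pieces 5 + 5 with 2 meters of scrap → €68.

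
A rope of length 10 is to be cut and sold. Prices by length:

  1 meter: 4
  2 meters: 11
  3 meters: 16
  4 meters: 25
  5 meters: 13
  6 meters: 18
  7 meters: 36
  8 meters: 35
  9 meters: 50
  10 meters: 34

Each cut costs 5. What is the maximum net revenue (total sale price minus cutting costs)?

51

Build r[k] bottom-up: r[k] = max over allowed piece i of (p[i] + r[k−i]) − 5 per cut.
r[1] = 4
r[2] = max(4+4-5, 11+0) = 11
r[3] = max(4+11-5, 11+4-5, 16+0) = 16
r[4] = max(4+16-5, 11+11-5, 16+4-5, 25+0) = 25
r[5] = max(4+25-5, 11+16-5, 16+11-5, 25+4-5, 13+0) = 24
r[6] = max(4+24-5, 11+25-5, 16+16-5, 25+11-5, 13+4-5, 18+0) = 31
r[7] = max(4+31-5, 11+24-5, 16+25-5, …, 18+4-5, 36+0) = 36
r[8] = max(4+36-5, 11+31-5, 16+24-5, …, 36+4-5, 35+0) = 45
r[9] = max(4+45-5, 11+36-5, 16+31-5, …, 35+4-5, 50+0) = 50
r[10] = max(4+50-5, 11+45-5, 16+36-5, …, 50+4-5, 34+0) = 51
One optimal plan: pieces 4 + 4 + 2 (2 cuts) → 61 − 10 = 51.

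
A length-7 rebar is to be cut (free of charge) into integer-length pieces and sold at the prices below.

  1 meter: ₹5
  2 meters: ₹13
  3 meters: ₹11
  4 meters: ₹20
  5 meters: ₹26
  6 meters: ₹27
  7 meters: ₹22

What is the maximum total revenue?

Build v[k] bottom-up: v[k] = max over allowed piece i of (p[i] + v[k−i]).
v[1] = 5
v[2] = 13
v[3] = 18  (first piece 1, then v[2]=13)
v[4] = 26  (first piece 2, then v[2]=13)
v[5] = 31  (first piece 1, then v[4]=26)
v[6] = 39  (first piece 2, then v[4]=26)
v[7] = 44  (first piece 1, then v[6]=39)
One optimal cutting: 2 + 2 + 2 + 1 → ₹13 + ₹13 + ₹13 + ₹5 = ₹44.

44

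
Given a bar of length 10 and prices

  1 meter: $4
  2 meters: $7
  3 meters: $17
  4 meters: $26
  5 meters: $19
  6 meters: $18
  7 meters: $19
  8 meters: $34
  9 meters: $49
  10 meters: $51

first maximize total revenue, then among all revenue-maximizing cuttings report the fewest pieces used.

Build r[k] bottom-up: r[k] = max over allowed piece i of (p[i] + r[k−i]).
r[1] = 4
r[2] = 8  (first piece 1, then r[1]=4)
r[3] = 17
r[4] = 26
r[5] = 30  (first piece 1, then r[4]=26)
r[6] = 34  (first piece 1, then r[5]=30)
r[7] = 43  (first piece 3, then r[4]=26)
r[8] = 52  (first piece 4, then r[4]=26)
r[9] = 56  (first piece 1, then r[8]=52)
r[10] = 60  (first piece 1, then r[9]=56)
Maximum revenue is $60.
Now minimize piece count subject to staying optimal: for each k, pieces[k] = 1 + min over i with p[i]+r[k−i]=r[k] of pieces[k−i].
pieces[7] = 2
pieces[8] = 2
pieces[9] = 3
pieces[10] = 3

3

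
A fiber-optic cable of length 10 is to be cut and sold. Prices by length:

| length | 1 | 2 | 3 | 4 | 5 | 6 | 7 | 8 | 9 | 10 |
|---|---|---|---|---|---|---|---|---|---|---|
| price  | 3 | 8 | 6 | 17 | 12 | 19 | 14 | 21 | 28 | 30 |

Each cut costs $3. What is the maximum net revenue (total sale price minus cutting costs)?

36

Build net[k] bottom-up: net[k] = max over allowed piece i of (p[i] + net[k−i]) − 3 per cut.
net[1] = 3
net[2] = 8
net[3] = 8  (first piece 1, then net[2]=8)
net[4] = 17
net[5] = 17  (first piece 1, then net[4]=17)
net[6] = 22  (first piece 2, then net[4]=17)
net[7] = 22  (first piece 1, then net[6]=22)
net[8] = 31  (first piece 4, then net[4]=17)
net[9] = 31  (first piece 1, then net[8]=31)
net[10] = 36  (first piece 2, then net[8]=31)
One optimal plan: pieces 4 + 4 + 2 (2 cuts) → $42 − $6 = $36.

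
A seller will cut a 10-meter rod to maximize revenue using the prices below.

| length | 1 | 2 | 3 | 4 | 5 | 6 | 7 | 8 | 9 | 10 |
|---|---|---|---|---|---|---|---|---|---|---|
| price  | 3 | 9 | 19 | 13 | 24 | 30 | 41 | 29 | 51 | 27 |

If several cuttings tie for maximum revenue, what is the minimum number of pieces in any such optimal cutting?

2

Build r[k] bottom-up: r[k] = max over allowed piece i of (p[i] + r[k−i]).
r[1] = 3
r[2] = 9
r[3] = 19
r[4] = 22  (first piece 1, then r[3]=19)
r[5] = 28  (first piece 2, then r[3]=19)
r[6] = 38  (first piece 3, then r[3]=19)
r[7] = 41  (first piece 1, then r[6]=38)
r[8] = 47  (first piece 2, then r[6]=38)
r[9] = 57  (first piece 3, then r[6]=38)
r[10] = 60  (first piece 1, then r[9]=57)
Maximum revenue is 60.
Now minimize piece count subject to staying optimal: for each k, pieces[k] = 1 + min over i with p[i]+r[k−i]=r[k] of pieces[k−i].
pieces[7] = 1
pieces[8] = 3
pieces[9] = 3
pieces[10] = 2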